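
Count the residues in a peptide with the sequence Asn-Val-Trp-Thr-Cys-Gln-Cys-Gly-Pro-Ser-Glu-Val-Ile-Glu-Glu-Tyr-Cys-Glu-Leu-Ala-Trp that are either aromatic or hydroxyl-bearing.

5

Aromatic: F, W, Y. Hydroxyl-bearing: S, T, Y.
Aromatic residues here: Trp3, Tyr16, Trp21 (3).
Hydroxyl-bearing residues here: Thr4, Ser10, Tyr16 (3).
Y is in both groups, so the 1 Y residue must not be double-counted.
Total = 3 + 3 − 1 = 5.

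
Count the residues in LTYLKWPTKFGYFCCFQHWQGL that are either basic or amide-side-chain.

5

Basic: H, K, R. Amide-side-chain: N, Q.
Basic residues here: K5, K9, H18 (3).
Amide-side-chain residues here: Q17, Q20 (2).
The two groups share no amino acid, so total = 3 + 2 = 5.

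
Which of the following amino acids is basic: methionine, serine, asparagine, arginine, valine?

arginine

Lysine (K), arginine (R), and histidine (H) have basic, nitrogen-containing side chains.
Of the listed options, only arginine belongs to this group.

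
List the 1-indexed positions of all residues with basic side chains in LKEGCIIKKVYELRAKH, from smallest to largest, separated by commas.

K, R, and H are the three residues with basic side chains (ε-amine, guanidinium, and imidazole respectively).
Matching residues: K2, K8, K9, R14, K16, H17.

2, 8, 9, 14, 16, 17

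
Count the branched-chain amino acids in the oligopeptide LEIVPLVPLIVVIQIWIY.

The BCAAs are Val, Leu, and Ile — aliphatic side chains with a branch point.
Matching residues: L1, I3, V4, L6, V7, L9, I10, V11, V12, I13, I15, I17.

12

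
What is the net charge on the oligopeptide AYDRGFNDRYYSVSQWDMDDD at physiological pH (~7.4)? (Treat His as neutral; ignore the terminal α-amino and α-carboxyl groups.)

Near pH 7.4, K and R contribute +1 each, D and E contribute −1 each, and every other side chain (His included, as stated) is uncharged.
Positive (K, R): R4, R9 → +2.
Negative (D, E): D3, D8, D17, D19, D20, D21 → −6.
Net charge = (+2) + (−6) = −4.

-4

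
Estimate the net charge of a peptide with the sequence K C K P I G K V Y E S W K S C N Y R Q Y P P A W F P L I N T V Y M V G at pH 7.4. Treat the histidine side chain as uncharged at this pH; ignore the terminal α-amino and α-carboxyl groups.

At pH ~7.4 the Lys and Arg side chains are protonated (+1), the Asp and Glu side chains are deprotonated (−1), and with His taken as neutral all other side chains carry no charge.
Positive (K, R): K1, K3, K7, K13, R18 → +5.
Negative (D, E): E10 → −1.
Net charge = (+5) + (−1) = +4.

+4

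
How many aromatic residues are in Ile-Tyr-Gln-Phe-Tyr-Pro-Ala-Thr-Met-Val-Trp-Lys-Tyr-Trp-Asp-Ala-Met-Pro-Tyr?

The aromatic amino acids are Phe (F, benzyl), Trp (W, indole), and Tyr (Y, phenol).
Matching residues: Tyr2, Phe4, Tyr5, Trp11, Tyr13, Trp14, Tyr19.

7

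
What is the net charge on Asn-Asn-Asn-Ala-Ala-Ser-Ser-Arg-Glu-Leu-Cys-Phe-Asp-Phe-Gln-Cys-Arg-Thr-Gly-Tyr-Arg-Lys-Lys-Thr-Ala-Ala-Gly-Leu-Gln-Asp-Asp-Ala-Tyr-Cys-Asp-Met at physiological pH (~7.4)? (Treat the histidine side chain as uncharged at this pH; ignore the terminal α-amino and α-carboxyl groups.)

0

At pH ~7.4 the Lys and Arg side chains are protonated (+1), the Asp and Glu side chains are deprotonated (−1), and with His taken as neutral all other side chains carry no charge.
Positive (K, R): Arg8, Arg17, Arg21, Lys22, Lys23 → +5.
Negative (D, E): Glu9, Asp13, Asp30, Asp31, Asp35 → −5.
Net charge = (+5) + (−5) = 0.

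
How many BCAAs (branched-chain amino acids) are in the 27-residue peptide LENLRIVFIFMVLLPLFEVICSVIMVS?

The BCAAs are Val, Leu, and Ile — aliphatic side chains with a branch point.
Matching residues: L1, L4, I6, V7, I9, V12, L13, L14, L16, V19, I20, V23, I24, V26.

14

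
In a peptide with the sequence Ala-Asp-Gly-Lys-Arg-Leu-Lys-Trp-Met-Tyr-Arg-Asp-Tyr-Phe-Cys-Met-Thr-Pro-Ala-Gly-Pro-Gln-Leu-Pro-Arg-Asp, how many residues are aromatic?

4

F, W, and Y each carry an aromatic ring on the side chain.
Matching residues: Trp8, Tyr10, Tyr13, Phe14.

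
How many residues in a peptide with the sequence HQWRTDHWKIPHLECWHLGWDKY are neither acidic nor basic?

13

Acidic: D, E. Basic: K, R, H. All other residues are neither.
Matching residues: Q2, W3, T5, W8, I10, P11, L13, C15, W16, L18, G19, W20, Y23.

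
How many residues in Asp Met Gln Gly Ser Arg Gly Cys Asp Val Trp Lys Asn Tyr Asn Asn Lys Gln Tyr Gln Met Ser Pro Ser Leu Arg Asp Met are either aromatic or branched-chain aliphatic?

Aromatic: F, W, Y. Branched-chain aliphatic: I, L, V.
Aromatic residues here: Trp11, Tyr14, Tyr19 (3).
Branched-chain aliphatic residues here: Val10, Leu25 (2).
The two groups share no amino acid, so total = 3 + 2 = 5.

5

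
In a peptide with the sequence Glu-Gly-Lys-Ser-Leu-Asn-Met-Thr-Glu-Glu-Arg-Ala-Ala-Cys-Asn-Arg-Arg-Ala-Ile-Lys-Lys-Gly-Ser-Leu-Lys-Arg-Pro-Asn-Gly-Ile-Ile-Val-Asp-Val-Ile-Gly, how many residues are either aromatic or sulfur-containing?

2

Aromatic: F, W, Y. Sulfur-containing: C, M.
Aromatic residues here: none (0).
Sulfur-containing residues here: Met7, Cys14 (2).
The two groups share no amino acid, so total = 0 + 2 = 2.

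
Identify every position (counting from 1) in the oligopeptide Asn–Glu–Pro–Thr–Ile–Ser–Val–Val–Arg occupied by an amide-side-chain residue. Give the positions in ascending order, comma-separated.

1

Asparagine (N) and glutamine (Q) have uncharged amide side chains.
Matching residues: Asn1.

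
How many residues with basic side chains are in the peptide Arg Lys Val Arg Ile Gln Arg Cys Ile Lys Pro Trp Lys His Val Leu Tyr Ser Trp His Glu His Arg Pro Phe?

10

Lysine (K), arginine (R), and histidine (H) have basic, nitrogen-containing side chains.
Matching residues: Arg1, Lys2, Arg4, Arg7, Lys10, Lys13, His14, His20, His22, Arg23.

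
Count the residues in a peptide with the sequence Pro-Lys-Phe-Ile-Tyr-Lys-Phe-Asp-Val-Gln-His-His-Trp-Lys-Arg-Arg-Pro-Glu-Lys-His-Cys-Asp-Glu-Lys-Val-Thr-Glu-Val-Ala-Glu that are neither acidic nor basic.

14

Acidic: D, E. Basic: K, R, H. All other residues are neither.
Matching residues: Pro1, Phe3, Ile4, Tyr5, Phe7, Val9, Gln10, Trp13, Pro17, Cys21, Val25, Thr26, Val28, Ala29.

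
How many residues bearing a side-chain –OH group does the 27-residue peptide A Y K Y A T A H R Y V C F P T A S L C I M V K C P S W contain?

Serine (S), threonine (T), and tyrosine (Y) each carry a hydroxyl group on the side chain.
Matching residues: Y2, Y4, T6, Y10, T15, S17, S26.

7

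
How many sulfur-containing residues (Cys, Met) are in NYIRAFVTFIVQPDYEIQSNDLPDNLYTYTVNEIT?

None of the 35 residues belong to this group.

0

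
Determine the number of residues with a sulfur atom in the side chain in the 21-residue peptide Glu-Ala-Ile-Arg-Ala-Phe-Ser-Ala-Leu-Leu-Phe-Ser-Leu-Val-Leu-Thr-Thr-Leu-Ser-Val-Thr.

Cysteine (C, thiol) and methionine (M, thioether) are the two sulfur-containing amino acids.
None of the 21 residues belong to this group.

0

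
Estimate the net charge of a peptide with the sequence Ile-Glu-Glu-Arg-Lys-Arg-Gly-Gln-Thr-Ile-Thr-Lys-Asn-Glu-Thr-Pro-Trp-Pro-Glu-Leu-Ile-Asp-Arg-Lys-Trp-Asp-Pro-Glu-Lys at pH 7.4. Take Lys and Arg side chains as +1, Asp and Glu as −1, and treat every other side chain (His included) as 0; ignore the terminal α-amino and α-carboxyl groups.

Positive (K, R): Arg4, Lys5, Arg6, Lys12, Arg23, Lys24, Lys29 → +7.
Negative (D, E): Glu2, Glu3, Glu14, Glu19, Asp22, Asp26, Glu28 → −7.
Net charge = (+7) + (−7) = 0.

0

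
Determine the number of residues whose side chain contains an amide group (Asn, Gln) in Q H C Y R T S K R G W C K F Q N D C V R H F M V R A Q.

Matching residues: Q1, Q15, N16, Q27.

4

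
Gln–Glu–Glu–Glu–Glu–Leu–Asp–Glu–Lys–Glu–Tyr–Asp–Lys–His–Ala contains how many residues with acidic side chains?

8

Only D (aspartate) and E (glutamate) carry a side-chain carboxylic acid.
Matching residues: Glu2, Glu3, Glu4, Glu5, Asp7, Glu8, Glu10, Asp12.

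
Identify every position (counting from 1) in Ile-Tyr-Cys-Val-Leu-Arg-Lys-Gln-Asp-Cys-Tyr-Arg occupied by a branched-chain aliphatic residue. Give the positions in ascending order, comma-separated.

1, 4, 5

The BCAAs are Val, Leu, and Ile — aliphatic side chains with a branch point.
Matching residues: Ile1, Val4, Leu5.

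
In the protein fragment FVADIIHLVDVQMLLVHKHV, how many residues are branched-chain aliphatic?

10

The BCAAs are Val, Leu, and Ile — aliphatic side chains with a branch point.
Matching residues: V2, I5, I6, L8, V9, V11, L14, L15, V16, V20.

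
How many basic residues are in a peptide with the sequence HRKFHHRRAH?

Lysine (K), arginine (R), and histidine (H) have basic, nitrogen-containing side chains.
Matching residues: H1, R2, K3, H5, H6, R7, R8, H10.

8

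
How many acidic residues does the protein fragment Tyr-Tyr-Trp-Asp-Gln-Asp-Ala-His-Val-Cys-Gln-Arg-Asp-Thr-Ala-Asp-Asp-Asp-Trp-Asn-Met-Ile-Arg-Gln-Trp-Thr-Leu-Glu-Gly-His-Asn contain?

7

Aspartate (D) and glutamate (E) have carboxylic-acid side chains and are the acidic amino acids.
Matching residues: Asp4, Asp6, Asp13, Asp16, Asp17, Asp18, Glu28.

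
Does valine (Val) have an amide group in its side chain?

No

Only N (asparagine) and Q (glutamine) carry a side-chain carboxamide.
Valine is not in this group.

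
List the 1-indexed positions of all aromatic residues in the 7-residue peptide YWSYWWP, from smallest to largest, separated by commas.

1, 2, 4, 5, 6

Phenylalanine (F), tryptophan (W), and tyrosine (Y) have aromatic ring side chains.
Matching residues: Y1, W2, Y4, W5, W6.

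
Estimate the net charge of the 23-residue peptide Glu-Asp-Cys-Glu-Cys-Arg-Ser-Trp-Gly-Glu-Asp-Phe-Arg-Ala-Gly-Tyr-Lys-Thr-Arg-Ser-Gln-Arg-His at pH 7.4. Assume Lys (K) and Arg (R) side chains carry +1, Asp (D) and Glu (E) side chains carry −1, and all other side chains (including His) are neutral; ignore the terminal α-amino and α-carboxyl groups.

Positive (K, R): Arg6, Arg13, Lys17, Arg19, Arg22 → +5.
Negative (D, E): Glu1, Asp2, Glu4, Glu10, Asp11 → −5.
Net charge = (+5) + (−5) = 0.

0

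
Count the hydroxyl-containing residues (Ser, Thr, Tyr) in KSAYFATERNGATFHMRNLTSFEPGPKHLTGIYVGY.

Matching residues: S2, Y4, T7, T13, T20, S21, T30, Y33, Y36.

9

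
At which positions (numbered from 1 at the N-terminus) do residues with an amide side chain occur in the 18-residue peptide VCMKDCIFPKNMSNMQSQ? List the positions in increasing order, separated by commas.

Asparagine (N) and glutamine (Q) have uncharged amide side chains.
Matching residues: N11, N14, Q16, Q18.

11, 14, 16, 18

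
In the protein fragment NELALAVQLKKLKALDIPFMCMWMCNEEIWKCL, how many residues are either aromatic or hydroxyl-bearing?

3

Aromatic: F, W, Y. Hydroxyl-bearing: S, T, Y.
Aromatic residues here: F19, W23, W30 (3).
Hydroxyl-bearing residues here: none (0).
(Y belongs to both groups, but none appear in this sequence.) Total = 3 + 0 = 3.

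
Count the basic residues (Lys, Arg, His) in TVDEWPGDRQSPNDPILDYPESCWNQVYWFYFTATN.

Matching residues: R9.

1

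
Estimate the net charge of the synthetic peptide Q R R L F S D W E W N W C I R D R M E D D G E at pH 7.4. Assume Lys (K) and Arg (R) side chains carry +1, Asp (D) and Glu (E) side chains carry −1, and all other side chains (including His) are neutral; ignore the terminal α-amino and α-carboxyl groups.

-3

Positive (K, R): R2, R3, R15, R17 → +4.
Negative (D, E): D7, E9, D16, E19, D20, D21, E23 → −7.
Net charge = (+4) + (−7) = −3.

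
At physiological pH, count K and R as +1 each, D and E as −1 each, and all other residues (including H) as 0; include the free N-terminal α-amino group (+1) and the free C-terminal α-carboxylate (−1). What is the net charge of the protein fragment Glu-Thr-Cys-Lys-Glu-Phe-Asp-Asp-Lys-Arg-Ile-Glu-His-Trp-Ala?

Positive (K, R): Lys4, Lys9, Arg10 → +3.
Negative (D, E): Glu1, Glu5, Asp7, Asp8, Glu12 → −5.
The N-terminus (+1) and C-terminus (−1) cancel.
Net charge = (+3) + (−5) = −2.

-2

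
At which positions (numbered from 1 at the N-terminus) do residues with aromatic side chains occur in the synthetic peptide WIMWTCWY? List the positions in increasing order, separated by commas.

The aromatic amino acids are Phe (F, benzyl), Trp (W, indole), and Tyr (Y, phenol).
Matching residues: W1, W4, W7, Y8.

1, 4, 7, 8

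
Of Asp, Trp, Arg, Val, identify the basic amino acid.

K, R, and H are the three residues with basic side chains (ε-amine, guanidinium, and imidazole respectively).
Of the listed options, only Arg belongs to this group.

Arg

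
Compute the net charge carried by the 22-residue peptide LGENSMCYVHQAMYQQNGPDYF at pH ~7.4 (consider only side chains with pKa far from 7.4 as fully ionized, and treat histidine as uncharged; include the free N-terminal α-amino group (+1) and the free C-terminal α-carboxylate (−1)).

The side chains ionized at physiological pH are Lys/Arg (+1) and Asp/Glu (−1); with His treated as neutral, nothing else contributes.
Positive (K, R): none → +0.
Negative (D, E): E3, D20 → −2.
The N-terminus (+1) and C-terminus (−1) cancel.
Net charge = (+0) + (−2) = −2.

-2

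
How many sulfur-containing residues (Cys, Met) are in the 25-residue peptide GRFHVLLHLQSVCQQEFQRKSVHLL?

1

Matching residues: C13.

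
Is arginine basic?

Lysine (K), arginine (R), and histidine (H) have basic, nitrogen-containing side chains.
Arginine is in this group.

Yes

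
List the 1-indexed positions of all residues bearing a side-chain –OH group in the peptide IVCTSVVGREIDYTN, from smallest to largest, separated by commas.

Serine (S), threonine (T), and tyrosine (Y) each carry a hydroxyl group on the side chain.
Matching residues: T4, S5, Y13, T14.

4, 5, 13, 14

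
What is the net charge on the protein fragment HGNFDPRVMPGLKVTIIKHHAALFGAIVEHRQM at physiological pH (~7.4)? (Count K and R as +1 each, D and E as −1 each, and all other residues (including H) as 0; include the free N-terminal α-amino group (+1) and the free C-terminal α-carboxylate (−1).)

Positive (K, R): R7, K13, K18, R31 → +4.
Negative (D, E): D5, E29 → −2.
The N-terminus (+1) and C-terminus (−1) cancel.
Net charge = (+4) + (−2) = +2.

+2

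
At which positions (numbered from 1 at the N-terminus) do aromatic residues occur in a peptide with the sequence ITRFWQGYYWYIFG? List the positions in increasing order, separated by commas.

Phenylalanine (F), tryptophan (W), and tyrosine (Y) have aromatic ring side chains.
Matching residues: F4, W5, Y8, Y9, W10, Y11, F13.

4, 5, 8, 9, 10, 11, 13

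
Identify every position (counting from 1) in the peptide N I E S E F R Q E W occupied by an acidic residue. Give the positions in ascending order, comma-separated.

3, 5, 9

Matching residues: E3, E5, E9.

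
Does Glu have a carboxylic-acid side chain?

Aspartate (D) and glutamate (E) have carboxylic-acid side chains and are the acidic amino acids.
Glutamate is in this group.

Yes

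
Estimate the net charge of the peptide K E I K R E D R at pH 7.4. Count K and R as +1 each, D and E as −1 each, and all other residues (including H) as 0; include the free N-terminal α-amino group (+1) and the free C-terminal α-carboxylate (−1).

+1

Positive (K, R): K1, K4, R5, R8 → +4.
Negative (D, E): E2, E6, D7 → −3.
The N-terminus (+1) and C-terminus (−1) cancel.
Net charge = (+4) + (−3) = +1.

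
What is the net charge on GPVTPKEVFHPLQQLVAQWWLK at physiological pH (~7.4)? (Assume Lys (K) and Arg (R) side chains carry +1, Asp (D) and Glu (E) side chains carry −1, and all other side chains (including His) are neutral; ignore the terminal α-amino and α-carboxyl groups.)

Positive (K, R): K6, K22 → +2.
Negative (D, E): E7 → −1.
Net charge = (+2) + (−1) = +1.

+1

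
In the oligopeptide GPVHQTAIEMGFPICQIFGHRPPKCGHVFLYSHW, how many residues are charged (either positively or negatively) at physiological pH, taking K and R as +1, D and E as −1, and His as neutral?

Charged side chains at pH ~7.4: K, R (positive); D, E (negative).
Matching residues: E9, R21, K24.

3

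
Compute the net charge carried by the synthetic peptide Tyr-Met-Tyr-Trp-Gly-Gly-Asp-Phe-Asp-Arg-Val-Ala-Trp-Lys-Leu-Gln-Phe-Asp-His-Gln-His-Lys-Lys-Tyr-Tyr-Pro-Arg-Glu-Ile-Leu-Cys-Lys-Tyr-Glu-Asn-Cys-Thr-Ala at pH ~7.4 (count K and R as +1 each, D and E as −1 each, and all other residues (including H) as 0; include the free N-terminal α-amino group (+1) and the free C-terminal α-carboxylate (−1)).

+1

Positive (K, R): Arg10, Lys14, Lys22, Lys23, Arg27, Lys32 → +6.
Negative (D, E): Asp7, Asp9, Asp18, Glu28, Glu34 → −5.
The N-terminus (+1) and C-terminus (−1) cancel.
Net charge = (+6) + (−5) = +1.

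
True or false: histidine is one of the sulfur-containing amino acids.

False

Only Cys (C) and Met (M) have a sulfur atom in the side chain.
Histidine is not in this group.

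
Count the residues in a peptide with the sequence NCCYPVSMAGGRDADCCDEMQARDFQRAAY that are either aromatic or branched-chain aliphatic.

4

Aromatic: F, W, Y. Branched-chain aliphatic: I, L, V.
Aromatic residues here: Y4, F25, Y30 (3).
Branched-chain aliphatic residues here: V6 (1).
The two groups share no amino acid, so total = 3 + 1 = 4.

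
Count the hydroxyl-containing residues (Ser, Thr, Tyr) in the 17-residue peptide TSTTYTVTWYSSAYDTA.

12

Matching residues: T1, S2, T3, T4, Y5, T6, T8, Y10, S11, S12, Y14, T16.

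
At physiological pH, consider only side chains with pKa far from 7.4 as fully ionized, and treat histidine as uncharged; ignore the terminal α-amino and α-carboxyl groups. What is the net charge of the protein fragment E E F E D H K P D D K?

-4

The side chains ionized at physiological pH are Lys/Arg (+1) and Asp/Glu (−1); with His treated as neutral, nothing else contributes.
Positive (K, R): K7, K11 → +2.
Negative (D, E): E1, E2, E4, D5, D9, D10 → −6.
Net charge = (+2) + (−6) = −4.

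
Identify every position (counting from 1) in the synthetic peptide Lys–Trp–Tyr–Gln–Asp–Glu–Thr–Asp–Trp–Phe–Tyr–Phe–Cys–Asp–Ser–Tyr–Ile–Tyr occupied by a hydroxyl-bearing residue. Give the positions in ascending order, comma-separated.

The –OH-bearing residues are Ser, Thr (aliphatic alcohols), and Tyr (phenol).
Matching residues: Tyr3, Thr7, Tyr11, Ser15, Tyr16, Tyr18.

3, 7, 11, 15, 16, 18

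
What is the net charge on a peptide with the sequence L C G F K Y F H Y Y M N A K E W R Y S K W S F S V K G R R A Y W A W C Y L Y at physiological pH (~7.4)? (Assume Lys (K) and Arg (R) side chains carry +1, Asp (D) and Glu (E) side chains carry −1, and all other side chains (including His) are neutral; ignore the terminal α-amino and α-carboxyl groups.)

+6

Positive (K, R): K5, K14, R17, K20, K26, R28, R29 → +7.
Negative (D, E): E15 → −1.
Net charge = (+7) + (−1) = +6.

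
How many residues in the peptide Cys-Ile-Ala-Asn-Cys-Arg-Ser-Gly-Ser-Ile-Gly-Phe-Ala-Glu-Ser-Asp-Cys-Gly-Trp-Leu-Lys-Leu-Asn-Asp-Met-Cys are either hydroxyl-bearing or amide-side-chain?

5

Hydroxyl-bearing: S, T, Y. Amide-side-chain: N, Q.
Hydroxyl-bearing residues here: Ser7, Ser9, Ser15 (3).
Amide-side-chain residues here: Asn4, Asn23 (2).
The two groups share no amino acid, so total = 3 + 2 = 5.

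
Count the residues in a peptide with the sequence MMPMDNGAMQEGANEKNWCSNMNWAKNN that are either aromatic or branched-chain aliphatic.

2

Aromatic: F, W, Y. Branched-chain aliphatic: I, L, V.
Aromatic residues here: W18, W24 (2).
Branched-chain aliphatic residues here: none (0).
The two groups share no amino acid, so total = 2 + 0 = 2.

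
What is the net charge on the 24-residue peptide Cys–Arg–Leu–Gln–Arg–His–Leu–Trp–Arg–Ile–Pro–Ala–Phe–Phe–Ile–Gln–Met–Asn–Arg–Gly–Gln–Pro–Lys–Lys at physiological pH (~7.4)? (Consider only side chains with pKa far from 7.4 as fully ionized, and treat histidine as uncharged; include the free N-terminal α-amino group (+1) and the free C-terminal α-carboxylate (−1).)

At pH ~7.4 the Lys and Arg side chains are protonated (+1), the Asp and Glu side chains are deprotonated (−1), and with His taken as neutral all other side chains carry no charge.
Positive (K, R): Arg2, Arg5, Arg9, Arg19, Lys23, Lys24 → +6.
Negative (D, E): none → −0.
The N-terminus (+1) and C-terminus (−1) cancel.
Net charge = (+6) + (−0) = +6.

+6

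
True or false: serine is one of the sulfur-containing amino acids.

Only Cys (C) and Met (M) have a sulfur atom in the side chain.
Serine is not in this group.

False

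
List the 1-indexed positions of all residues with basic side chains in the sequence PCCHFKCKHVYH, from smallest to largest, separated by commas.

The basic amino acids are Lys (K), Arg (R), and His (H).
Matching residues: H4, K6, K8, H9, H12.

4, 6, 8, 9, 12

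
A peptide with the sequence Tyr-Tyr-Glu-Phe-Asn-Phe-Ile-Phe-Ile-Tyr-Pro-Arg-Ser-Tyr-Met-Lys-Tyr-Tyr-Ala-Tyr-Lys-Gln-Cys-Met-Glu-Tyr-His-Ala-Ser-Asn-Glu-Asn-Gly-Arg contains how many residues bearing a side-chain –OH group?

10

S, T, and Y are the three residues with a side-chain hydroxyl.
Matching residues: Tyr1, Tyr2, Tyr10, Ser13, Tyr14, Tyr17, Tyr18, Tyr20, Tyr26, Ser29.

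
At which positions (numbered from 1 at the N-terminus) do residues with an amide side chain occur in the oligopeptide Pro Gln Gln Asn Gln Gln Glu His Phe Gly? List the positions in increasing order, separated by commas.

Only N (asparagine) and Q (glutamine) carry a side-chain carboxamide.
Matching residues: Gln2, Gln3, Asn4, Gln5, Gln6.

2, 3, 4, 5, 6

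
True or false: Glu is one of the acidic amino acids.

True

The acidic residues are Asp (D) and Glu (E), whose side chains end in a carboxylate group.
Glutamate is in this group.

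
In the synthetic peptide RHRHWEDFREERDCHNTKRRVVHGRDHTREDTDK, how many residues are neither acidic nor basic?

10

Acidic: D, E. Basic: K, R, H. All other residues are neither.
Matching residues: W5, F8, C14, N16, T17, V21, V22, G24, T28, T32.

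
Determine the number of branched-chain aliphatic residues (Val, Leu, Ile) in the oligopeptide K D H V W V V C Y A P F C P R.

Matching residues: V4, V6, V7.

3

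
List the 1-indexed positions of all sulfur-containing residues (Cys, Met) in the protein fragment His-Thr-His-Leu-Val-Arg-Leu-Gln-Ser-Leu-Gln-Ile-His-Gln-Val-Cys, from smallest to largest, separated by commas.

Matching residues: Cys16.

16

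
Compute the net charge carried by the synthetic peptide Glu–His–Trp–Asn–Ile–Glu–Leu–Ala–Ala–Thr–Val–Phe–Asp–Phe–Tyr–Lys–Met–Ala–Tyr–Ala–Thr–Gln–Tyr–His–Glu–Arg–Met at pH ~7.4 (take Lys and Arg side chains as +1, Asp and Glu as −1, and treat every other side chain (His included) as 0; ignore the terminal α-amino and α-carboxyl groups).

-2

Positive (K, R): Lys16, Arg26 → +2.
Negative (D, E): Glu1, Glu6, Asp13, Glu25 → −4.
Net charge = (+2) + (−4) = −2.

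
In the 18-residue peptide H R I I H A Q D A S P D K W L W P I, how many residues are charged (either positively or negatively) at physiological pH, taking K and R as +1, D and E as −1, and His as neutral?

Charged side chains at pH ~7.4: K, R (positive); D, E (negative).
Matching residues: R2, D8, D12, K13.

4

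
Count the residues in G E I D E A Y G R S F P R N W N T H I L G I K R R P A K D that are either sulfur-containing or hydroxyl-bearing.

Sulfur-containing: C, M. Hydroxyl-bearing: S, T, Y.
Sulfur-containing residues here: none (0).
Hydroxyl-bearing residues here: Y7, S10, T17 (3).
The two groups share no amino acid, so total = 0 + 3 = 3.

3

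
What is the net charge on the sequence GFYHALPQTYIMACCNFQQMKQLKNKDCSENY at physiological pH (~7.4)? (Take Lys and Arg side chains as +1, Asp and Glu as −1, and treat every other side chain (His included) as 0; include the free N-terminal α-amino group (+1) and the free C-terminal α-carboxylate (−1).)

Positive (K, R): K21, K24, K26 → +3.
Negative (D, E): D27, E30 → −2.
The N-terminus (+1) and C-terminus (−1) cancel.
Net charge = (+3) + (−2) = +1.

+1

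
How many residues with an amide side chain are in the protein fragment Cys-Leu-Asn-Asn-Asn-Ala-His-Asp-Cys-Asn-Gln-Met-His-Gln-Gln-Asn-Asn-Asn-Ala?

Asparagine (N) and glutamine (Q) have uncharged amide side chains.
Matching residues: Asn3, Asn4, Asn5, Asn10, Gln11, Gln14, Gln15, Asn16, Asn17, Asn18.

10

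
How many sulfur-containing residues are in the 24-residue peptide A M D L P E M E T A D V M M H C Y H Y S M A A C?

7

Cysteine (C, thiol) and methionine (M, thioether) are the two sulfur-containing amino acids.
Matching residues: M2, M7, M13, M14, C16, M21, C24.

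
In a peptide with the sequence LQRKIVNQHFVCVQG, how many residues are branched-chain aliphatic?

V, L, and I make up the branched-chain aliphatic group.
Matching residues: L1, I5, V6, V11, V13.

5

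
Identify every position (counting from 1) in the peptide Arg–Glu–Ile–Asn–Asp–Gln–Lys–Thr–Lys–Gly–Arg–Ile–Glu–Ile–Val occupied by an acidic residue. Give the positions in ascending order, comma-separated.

The acidic residues are Asp (D) and Glu (E), whose side chains end in a carboxylate group.
Matching residues: Glu2, Asp5, Glu13.

2, 5, 13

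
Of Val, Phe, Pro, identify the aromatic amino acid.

The aromatic amino acids are Phe (F, benzyl), Trp (W, indole), and Tyr (Y, phenol).
Of the listed options, only Phe belongs to this group.

Phe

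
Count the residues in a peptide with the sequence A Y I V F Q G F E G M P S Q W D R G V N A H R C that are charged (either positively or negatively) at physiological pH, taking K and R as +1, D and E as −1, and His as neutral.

4

Charged side chains at pH ~7.4: K, R (positive); D, E (negative).
Matching residues: E9, D16, R17, R23.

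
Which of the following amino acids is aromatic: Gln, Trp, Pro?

Trp

Phenylalanine (F), tryptophan (W), and tyrosine (Y) have aromatic ring side chains.
Of the listed options, only Trp belongs to this group.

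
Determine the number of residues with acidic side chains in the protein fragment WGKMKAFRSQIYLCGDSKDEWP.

3

Only D (aspartate) and E (glutamate) carry a side-chain carboxylic acid.
Matching residues: D16, D19, E20.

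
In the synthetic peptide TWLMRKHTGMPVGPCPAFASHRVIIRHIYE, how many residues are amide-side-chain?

The amide-side-chain residues are Asn (N) and Gln (Q).
None of the 30 residues belong to this group.

0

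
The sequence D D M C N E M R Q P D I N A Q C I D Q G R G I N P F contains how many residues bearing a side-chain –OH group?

S, T, and Y are the three residues with a side-chain hydroxyl.
None of the 26 residues belong to this group.

0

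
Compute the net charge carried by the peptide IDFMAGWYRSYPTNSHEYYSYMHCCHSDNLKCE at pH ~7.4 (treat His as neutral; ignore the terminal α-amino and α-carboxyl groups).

-2

The side chains ionized at physiological pH are Lys/Arg (+1) and Asp/Glu (−1); with His treated as neutral, nothing else contributes.
Positive (K, R): R9, K31 → +2.
Negative (D, E): D2, E17, D28, E33 → −4.
Net charge = (+2) + (−4) = −2.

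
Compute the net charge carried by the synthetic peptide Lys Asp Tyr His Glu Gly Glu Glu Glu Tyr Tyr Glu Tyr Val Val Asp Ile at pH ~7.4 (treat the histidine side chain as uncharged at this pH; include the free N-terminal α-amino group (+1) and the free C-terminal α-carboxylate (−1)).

The side chains ionized at physiological pH are Lys/Arg (+1) and Asp/Glu (−1); with His treated as neutral, nothing else contributes.
Positive (K, R): Lys1 → +1.
Negative (D, E): Asp2, Glu5, Glu7, Glu8, Glu9, Glu12, Asp16 → −7.
The N-terminus (+1) and C-terminus (−1) cancel.
Net charge = (+1) + (−7) = −6.

-6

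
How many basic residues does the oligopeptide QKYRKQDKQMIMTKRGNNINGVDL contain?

The basic amino acids are Lys (K), Arg (R), and His (H).
Matching residues: K2, R4, K5, K8, K14, R15.

6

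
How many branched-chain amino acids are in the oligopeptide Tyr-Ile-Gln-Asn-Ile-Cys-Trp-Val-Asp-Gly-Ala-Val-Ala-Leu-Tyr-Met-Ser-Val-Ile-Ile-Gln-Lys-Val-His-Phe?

9

Valine (V), leucine (L), and isoleucine (I) are the branched-chain amino acids.
Matching residues: Ile2, Ile5, Val8, Val12, Leu14, Val18, Ile19, Ile20, Val23.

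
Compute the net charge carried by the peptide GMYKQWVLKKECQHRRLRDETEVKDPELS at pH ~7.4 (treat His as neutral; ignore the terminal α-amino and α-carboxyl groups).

+1

At pH ~7.4 the Lys and Arg side chains are protonated (+1), the Asp and Glu side chains are deprotonated (−1), and with His taken as neutral all other side chains carry no charge.
Positive (K, R): K4, K9, K10, R15, R16, R18, K24 → +7.
Negative (D, E): E11, D19, E20, E22, D25, E27 → −6.
Net charge = (+7) + (−6) = +1.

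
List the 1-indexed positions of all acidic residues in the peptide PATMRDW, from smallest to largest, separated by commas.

6

Aspartate (D) and glutamate (E) have carboxylic-acid side chains and are the acidic amino acids.
Matching residues: D6.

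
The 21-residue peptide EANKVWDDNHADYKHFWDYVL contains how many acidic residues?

5

Only D (aspartate) and E (glutamate) carry a side-chain carboxylic acid.
Matching residues: E1, D7, D8, D12, D18.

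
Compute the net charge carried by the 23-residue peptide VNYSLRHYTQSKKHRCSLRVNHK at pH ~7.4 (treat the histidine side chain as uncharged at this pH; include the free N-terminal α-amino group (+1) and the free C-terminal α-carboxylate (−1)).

+6

At pH ~7.4 the Lys and Arg side chains are protonated (+1), the Asp and Glu side chains are deprotonated (−1), and with His taken as neutral all other side chains carry no charge.
Positive (K, R): R6, K12, K13, R15, R19, K23 → +6.
Negative (D, E): none → −0.
The N-terminus (+1) and C-terminus (−1) cancel.
Net charge = (+6) + (−0) = +6.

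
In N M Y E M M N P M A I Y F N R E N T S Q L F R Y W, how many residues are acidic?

2

The acidic residues are Asp (D) and Glu (E), whose side chains end in a carboxylate group.
Matching residues: E4, E16.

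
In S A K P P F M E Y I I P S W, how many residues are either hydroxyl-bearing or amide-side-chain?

Hydroxyl-bearing: S, T, Y. Amide-side-chain: N, Q.
Hydroxyl-bearing residues here: S1, Y9, S13 (3).
Amide-side-chain residues here: none (0).
The two groups share no amino acid, so total = 3 + 0 = 3.

3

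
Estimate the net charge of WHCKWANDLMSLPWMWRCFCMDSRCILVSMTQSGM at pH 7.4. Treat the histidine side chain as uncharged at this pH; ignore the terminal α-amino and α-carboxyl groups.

+1

Near pH 7.4, K and R contribute +1 each, D and E contribute −1 each, and every other side chain (His included, as stated) is uncharged.
Positive (K, R): K4, R17, R24 → +3.
Negative (D, E): D8, D22 → −2.
Net charge = (+3) + (−2) = +1.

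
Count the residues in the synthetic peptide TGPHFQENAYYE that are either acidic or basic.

Acidic: D, E. Basic: H, K, R.
Acidic residues here: E7, E12 (2).
Basic residues here: H4 (1).
The two groups share no amino acid, so total = 2 + 1 = 3.

3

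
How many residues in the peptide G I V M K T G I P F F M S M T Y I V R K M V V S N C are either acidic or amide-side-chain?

Acidic: D, E. Amide-side-chain: N, Q.
Acidic residues here: none (0).
Amide-side-chain residues here: N25 (1).
The two groups share no amino acid, so total = 0 + 1 = 1.

1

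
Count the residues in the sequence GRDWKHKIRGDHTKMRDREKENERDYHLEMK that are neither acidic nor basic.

Acidic: D, E. Basic: K, R, H. All other residues are neither.
Matching residues: G1, W4, I8, G10, T13, M15, N22, Y26, L28, M30.

10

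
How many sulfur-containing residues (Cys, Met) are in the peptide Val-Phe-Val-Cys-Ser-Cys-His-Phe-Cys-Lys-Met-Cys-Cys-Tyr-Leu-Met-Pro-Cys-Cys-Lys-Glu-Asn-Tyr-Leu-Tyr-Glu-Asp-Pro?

Matching residues: Cys4, Cys6, Cys9, Met11, Cys12, Cys13, Met16, Cys18, Cys19.

9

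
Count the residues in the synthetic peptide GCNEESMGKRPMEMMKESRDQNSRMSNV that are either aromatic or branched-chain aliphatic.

Aromatic: F, W, Y. Branched-chain aliphatic: I, L, V.
Aromatic residues here: none (0).
Branched-chain aliphatic residues here: V28 (1).
The two groups share no amino acid, so total = 0 + 1 = 1.

1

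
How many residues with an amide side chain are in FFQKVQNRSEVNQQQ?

Asparagine (N) and glutamine (Q) have uncharged amide side chains.
Matching residues: Q3, Q6, N7, N12, Q13, Q14, Q15.

7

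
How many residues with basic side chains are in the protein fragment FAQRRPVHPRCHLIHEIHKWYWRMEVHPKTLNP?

11

K, R, and H are the three residues with basic side chains (ε-amine, guanidinium, and imidazole respectively).
Matching residues: R4, R5, H8, R10, H12, H15, H18, K19, R23, H27, K29.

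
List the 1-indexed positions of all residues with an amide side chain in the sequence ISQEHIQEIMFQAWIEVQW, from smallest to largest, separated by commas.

The amide-side-chain residues are Asn (N) and Gln (Q).
Matching residues: Q3, Q7, Q12, Q18.

3, 7, 12, 18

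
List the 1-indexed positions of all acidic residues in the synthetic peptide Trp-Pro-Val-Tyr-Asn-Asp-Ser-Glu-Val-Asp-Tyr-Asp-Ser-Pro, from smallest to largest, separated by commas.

Aspartate (D) and glutamate (E) have carboxylic-acid side chains and are the acidic amino acids.
Matching residues: Asp6, Glu8, Asp10, Asp12.

6, 8, 10, 12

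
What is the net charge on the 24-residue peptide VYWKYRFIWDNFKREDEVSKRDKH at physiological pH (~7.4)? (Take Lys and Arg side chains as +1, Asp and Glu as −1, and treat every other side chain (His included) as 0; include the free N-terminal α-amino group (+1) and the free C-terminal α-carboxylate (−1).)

+2

Positive (K, R): K4, R6, K13, R14, K20, R21, K23 → +7.
Negative (D, E): D10, E15, D16, E17, D22 → −5.
The N-terminus (+1) and C-terminus (−1) cancel.
Net charge = (+7) + (−5) = +2.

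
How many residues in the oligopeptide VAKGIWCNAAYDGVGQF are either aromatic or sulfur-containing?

4

Aromatic: F, W, Y. Sulfur-containing: C, M.
Aromatic residues here: W6, Y11, F17 (3).
Sulfur-containing residues here: C7 (1).
The two groups share no amino acid, so total = 3 + 1 = 4.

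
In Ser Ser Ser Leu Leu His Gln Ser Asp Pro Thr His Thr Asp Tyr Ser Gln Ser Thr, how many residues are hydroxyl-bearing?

10

Serine (S), threonine (T), and tyrosine (Y) each carry a hydroxyl group on the side chain.
Matching residues: Ser1, Ser2, Ser3, Ser8, Thr11, Thr13, Tyr15, Ser16, Ser18, Thr19.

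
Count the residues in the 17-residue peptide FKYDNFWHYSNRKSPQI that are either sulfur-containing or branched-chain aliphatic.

1

Sulfur-containing: C, M. Branched-chain aliphatic: I, L, V.
Sulfur-containing residues here: none (0).
Branched-chain aliphatic residues here: I17 (1).
The two groups share no amino acid, so total = 0 + 1 = 1.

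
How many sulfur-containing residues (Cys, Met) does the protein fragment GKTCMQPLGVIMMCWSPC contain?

Matching residues: C4, M5, M12, M13, C14, C18.

6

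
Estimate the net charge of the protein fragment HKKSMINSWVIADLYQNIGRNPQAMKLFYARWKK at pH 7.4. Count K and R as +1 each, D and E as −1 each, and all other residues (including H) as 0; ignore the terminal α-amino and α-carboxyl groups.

Positive (K, R): K2, K3, R20, K26, R31, K33, K34 → +7.
Negative (D, E): D13 → −1.
Net charge = (+7) + (−1) = +6.

+6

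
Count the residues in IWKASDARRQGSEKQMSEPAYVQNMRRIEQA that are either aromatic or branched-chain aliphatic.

5

Aromatic: F, W, Y. Branched-chain aliphatic: I, L, V.
Aromatic residues here: W2, Y21 (2).
Branched-chain aliphatic residues here: I1, V22, I28 (3).
The two groups share no amino acid, so total = 2 + 3 = 5.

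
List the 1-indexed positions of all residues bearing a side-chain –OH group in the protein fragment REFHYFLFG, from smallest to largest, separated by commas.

5

The –OH-bearing residues are Ser, Thr (aliphatic alcohols), and Tyr (phenol).
Matching residues: Y5.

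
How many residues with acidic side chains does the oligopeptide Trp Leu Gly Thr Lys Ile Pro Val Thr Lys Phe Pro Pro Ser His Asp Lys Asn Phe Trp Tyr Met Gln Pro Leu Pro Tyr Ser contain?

1

The acidic residues are Asp (D) and Glu (E), whose side chains end in a carboxylate group.
Matching residues: Asp16.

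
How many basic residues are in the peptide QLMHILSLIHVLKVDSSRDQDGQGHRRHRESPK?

10

The basic amino acids are Lys (K), Arg (R), and His (H).
Matching residues: H4, H10, K13, R18, H25, R26, R27, H28, R29, K33.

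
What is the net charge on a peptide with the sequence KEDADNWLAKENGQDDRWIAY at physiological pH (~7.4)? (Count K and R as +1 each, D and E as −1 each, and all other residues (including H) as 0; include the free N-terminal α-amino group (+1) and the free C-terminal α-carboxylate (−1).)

Positive (K, R): K1, K10, R17 → +3.
Negative (D, E): E2, D3, D5, E11, D15, D16 → −6.
The N-terminus (+1) and C-terminus (−1) cancel.
Net charge = (+3) + (−6) = −3.

-3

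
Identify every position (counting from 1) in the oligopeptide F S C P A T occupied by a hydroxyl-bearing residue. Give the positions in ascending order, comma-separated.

The –OH-bearing residues are Ser, Thr (aliphatic alcohols), and Tyr (phenol).
Matching residues: S2, T6.

2, 6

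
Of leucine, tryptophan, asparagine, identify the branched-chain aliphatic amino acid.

leucine

V, L, and I make up the branched-chain aliphatic group.
Of the listed options, only leucine belongs to this group.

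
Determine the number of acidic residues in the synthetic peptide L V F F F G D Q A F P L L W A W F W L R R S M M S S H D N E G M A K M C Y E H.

4

Only D (aspartate) and E (glutamate) carry a side-chain carboxylic acid.
Matching residues: D7, D28, E30, E38.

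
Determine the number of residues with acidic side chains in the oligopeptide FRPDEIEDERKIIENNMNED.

8

Only D (aspartate) and E (glutamate) carry a side-chain carboxylic acid.
Matching residues: D4, E5, E7, D8, E9, E14, E19, D20.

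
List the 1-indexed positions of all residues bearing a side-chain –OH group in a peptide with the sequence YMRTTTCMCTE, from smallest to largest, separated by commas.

Serine (S), threonine (T), and tyrosine (Y) each carry a hydroxyl group on the side chain.
Matching residues: Y1, T4, T5, T6, T10.

1, 4, 5, 6, 10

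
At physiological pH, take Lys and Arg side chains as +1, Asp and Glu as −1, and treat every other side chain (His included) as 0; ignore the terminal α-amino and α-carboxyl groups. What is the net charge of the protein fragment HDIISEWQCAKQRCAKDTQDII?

-1

Positive (K, R): K11, R13, K16 → +3.
Negative (D, E): D2, E6, D17, D20 → −4.
Net charge = (+3) + (−4) = −1.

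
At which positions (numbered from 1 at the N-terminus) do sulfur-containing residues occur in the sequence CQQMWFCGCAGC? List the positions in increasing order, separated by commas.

1, 4, 7, 9, 12

Only Cys (C) and Met (M) have a sulfur atom in the side chain.
Matching residues: C1, M4, C7, C9, C12.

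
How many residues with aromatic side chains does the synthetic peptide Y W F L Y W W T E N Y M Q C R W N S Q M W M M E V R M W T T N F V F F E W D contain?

14

The aromatic amino acids are Phe (F, benzyl), Trp (W, indole), and Tyr (Y, phenol).
Matching residues: Y1, W2, F3, Y5, W6, W7, Y11, W16, W21, W28, F32, F34, F35, W37.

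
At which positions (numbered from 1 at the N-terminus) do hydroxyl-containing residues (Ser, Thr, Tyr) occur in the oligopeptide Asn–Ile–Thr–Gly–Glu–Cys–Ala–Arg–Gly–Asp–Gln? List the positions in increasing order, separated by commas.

3

Matching residues: Thr3.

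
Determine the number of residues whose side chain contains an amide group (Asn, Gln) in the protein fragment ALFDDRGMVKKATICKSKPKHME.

None of the 23 residues belong to this group.

0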